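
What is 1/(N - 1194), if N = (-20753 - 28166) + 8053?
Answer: -1/42060 ≈ -2.3776e-5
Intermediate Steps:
N = -40866 (N = -48919 + 8053 = -40866)
1/(N - 1194) = 1/(-40866 - 1194) = 1/(-42060) = -1/42060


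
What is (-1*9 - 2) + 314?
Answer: 303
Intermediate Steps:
(-1*9 - 2) + 314 = (-9 - 2) + 314 = -11 + 314 = 303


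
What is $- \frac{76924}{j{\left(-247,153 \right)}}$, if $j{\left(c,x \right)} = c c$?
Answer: $- \frac{76924}{61009} \approx -1.2609$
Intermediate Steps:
$j{\left(c,x \right)} = c^{2}$
$- \frac{76924}{j{\left(-247,153 \right)}} = - \frac{76924}{\left(-247\right)^{2}} = - \frac{76924}{61009}$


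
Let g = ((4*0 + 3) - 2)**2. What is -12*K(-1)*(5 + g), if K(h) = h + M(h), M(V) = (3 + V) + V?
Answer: 0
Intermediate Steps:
M(V) = 3 + 2*V
g = 1 (g = ((0 + 3) - 2)**2 = (3 - 2)**2 = 1**2 = 1)
K(h) = 3 + 3*h (K(h) = h + (3 + 2*h) = 3 + 3*h)
-12*K(-1)*(5 + g) = -12*(3 + 3*(-1))*(5 + 1) = -12*(3 - 3)*6 = -0*6 = -12*0 = 0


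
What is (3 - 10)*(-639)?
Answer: 4473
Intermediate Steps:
(3 - 10)*(-639) = -7*(-639) = 4473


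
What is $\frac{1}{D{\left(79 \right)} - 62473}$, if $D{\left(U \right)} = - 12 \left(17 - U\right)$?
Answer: $- \frac{1}{61729} \approx -1.62 \cdot 10^{-5}$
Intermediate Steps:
$D{\left(U \right)} = -204 + 12 U$
$\frac{1}{D{\left(79 \right)} - 62473} = \frac{1}{\left(-204 + 12 \cdot 79\right) - 62473} = \frac{1}{\left(-204 + 948\right) - 62473} = \frac{1}{744 - 62473} = \frac{1}{-61729} = - \frac{1}{61729}$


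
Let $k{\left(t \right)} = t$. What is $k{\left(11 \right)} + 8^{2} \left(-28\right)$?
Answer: $-1781$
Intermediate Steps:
$k{\left(11 \right)} + 8^{2} \left(-28\right) = 11 + 8^{2} \left(-28\right) = 11 + 64 \left(-28\right) = 11 - 1792 = -1781$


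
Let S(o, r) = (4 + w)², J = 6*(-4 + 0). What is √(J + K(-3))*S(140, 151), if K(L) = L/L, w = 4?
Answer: 64*I*√23 ≈ 306.93*I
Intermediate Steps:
K(L) = 1
J = -24 (J = 6*(-4) = -24)
S(o, r) = 64 (S(o, r) = (4 + 4)² = 8² = 64)
√(J + K(-3))*S(140, 151) = √(-24 + 1)*64 = √(-23)*64 = (I*√23)*64 = 64*I*√23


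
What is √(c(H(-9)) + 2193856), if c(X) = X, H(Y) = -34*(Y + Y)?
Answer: 2*√548617 ≈ 1481.4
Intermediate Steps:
H(Y) = -68*Y
√(c(H(-9)) + 2193856) = √(-68*(-9) + 2193856) = √(612 + 2193856) = √2194468 = 2*√548617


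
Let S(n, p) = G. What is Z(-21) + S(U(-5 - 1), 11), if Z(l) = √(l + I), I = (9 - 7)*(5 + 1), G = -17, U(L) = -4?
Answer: -17 + 3*I ≈ -17.0 + 3.0*I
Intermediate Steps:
I = 12 (I = 2*6 = 12)
S(n, p) = -17
Z(l) = √(12 + l) (Z(l) = √(l + 12) = √(12 + l))
Z(-21) + S(U(-5 - 1), 11) = √(12 - 21) - 17 = √(-9) - 17 = 3*I - 17 = -17 + 3*I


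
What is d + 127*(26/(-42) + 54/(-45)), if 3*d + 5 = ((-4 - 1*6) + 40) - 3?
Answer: -7829/35 ≈ -223.69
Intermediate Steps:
d = 22/3 (d = -5/3 + (((-4 - 1*6) + 40) - 3)/3 = -5/3 + (((-4 - 6) + 40) - 3)/3 = -5/3 + ((-10 + 40) - 3)/3 = -5/3 + (30 - 3)/3 = -5/3 + (⅓)*27 = -5/3 + 9 = 22/3 ≈ 7.3333)
d + 127*(26/(-42) + 54/(-45)) = 22/3 + 127*(26/(-42) + 54/(-45)) = 22/3 + 127*(26*(-1/42) + 54*(-1/45)) = 22/3 + 127*(-13/21 - 6/5) = 22/3 + 127*(-191/105) = 22/3 - 24257/105 = -7829/35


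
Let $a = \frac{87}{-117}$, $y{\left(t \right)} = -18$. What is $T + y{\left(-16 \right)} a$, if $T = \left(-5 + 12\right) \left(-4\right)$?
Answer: $- \frac{190}{13} \approx -14.615$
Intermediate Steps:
$T = -28$ ($T = 7 \left(-4\right) = -28$)
$a = - \frac{29}{39}$ ($a = 87 \left(- \frac{1}{117}\right) = - \frac{29}{39} \approx -0.74359$)
$T + y{\left(-16 \right)} a = -28 - - \frac{174}{13} = -28 + \frac{174}{13} = - \frac{190}{13}$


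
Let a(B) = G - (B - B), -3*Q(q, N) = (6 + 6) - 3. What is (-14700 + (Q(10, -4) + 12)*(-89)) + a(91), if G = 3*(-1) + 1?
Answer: -15503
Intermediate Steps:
G = -2 (G = -3 + 1 = -2)
Q(q, N) = -3 (Q(q, N) = -((6 + 6) - 3)/3 = -(12 - 3)/3 = -1/3*9 = -3)
a(B) = -2 (a(B) = -2 - (B - B) = -2 - 1*0 = -2 + 0 = -2)
(-14700 + (Q(10, -4) + 12)*(-89)) + a(91) = (-14700 + (-3 + 12)*(-89)) - 2 = (-14700 + 9*(-89)) - 2 = (-14700 - 801) - 2 = -15501 - 2 = -15503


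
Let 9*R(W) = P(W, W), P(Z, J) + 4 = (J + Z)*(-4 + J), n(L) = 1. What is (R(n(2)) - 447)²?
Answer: 16265089/81 ≈ 2.0080e+5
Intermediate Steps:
P(Z, J) = -4 + (-4 + J)*(J + Z) (P(Z, J) = -4 + (J + Z)*(-4 + J) = -4 + (-4 + J)*(J + Z))
R(W) = -4/9 - 8*W/9 + 2*W²/9 (R(W) = (-4 + W² - 4*W - 4*W + W*W)/9 = (-4 + W² - 4*W - 4*W + W²)/9 = (-4 - 8*W + 2*W²)/9 = -4/9 - 8*W/9 + 2*W²/9)
(R(n(2)) - 447)² = ((-4/9 - 8/9*1 + (2/9)*1²) - 447)² = ((-4/9 - 8/9 + (2/9)*1) - 447)² = ((-4/9 - 8/9 + 2/9) - 447)² = (-10/9 - 447)² = (-4033/9)² = 16265089/81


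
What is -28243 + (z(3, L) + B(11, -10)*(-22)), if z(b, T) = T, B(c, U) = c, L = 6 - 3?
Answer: -28482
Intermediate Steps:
L = 3
-28243 + (z(3, L) + B(11, -10)*(-22)) = -28243 + (3 + 11*(-22)) = -28243 + (3 - 242) = -28243 - 239 = -28482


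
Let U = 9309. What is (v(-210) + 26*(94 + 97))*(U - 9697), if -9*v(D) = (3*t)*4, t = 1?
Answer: -5778872/3 ≈ -1.9263e+6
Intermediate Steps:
v(D) = -4/3 (v(D) = -3*1*4/9 = -4/3)
(v(-210) + 26*(94 + 97))*(U - 9697) = (-4/3 + 26*(94 + 97))*(9309 - 9697) = (-4/3 + 26*191)*(-388) = (-4/3 + 4966)*(-388) = (14894/3)*(-388) = -5778872/3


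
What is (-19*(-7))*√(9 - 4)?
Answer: 133*√5 ≈ 297.40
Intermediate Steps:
(-19*(-7))*√(9 - 4) = 133*√5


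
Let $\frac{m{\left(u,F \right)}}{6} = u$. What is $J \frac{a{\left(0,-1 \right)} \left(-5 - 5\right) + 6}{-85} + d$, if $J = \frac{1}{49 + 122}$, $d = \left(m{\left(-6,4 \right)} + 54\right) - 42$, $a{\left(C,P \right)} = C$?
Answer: $- \frac{116282}{4845} \approx -24.0$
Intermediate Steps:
$m{\left(u,F \right)} = 6 u$
$d = -24$ ($d = \left(6 \left(-6\right) + 54\right) - 42 = \left(-36 + 54\right) - 42 = 18 - 42 = -24$)
$J = \frac{1}{171} \approx 0.005848$
$J \frac{a{\left(0,-1 \right)} \left(-5 - 5\right) + 6}{-85} + d = \frac{\left(0 \left(-5 - 5\right) + 6\right) \frac{1}{-85}}{171} - 24 = \frac{\left(0 \left(-10\right) + 6\right) \left(- \frac{1}{85}\right)}{171} - 24 = \frac{\left(0 + 6\right) \left(- \frac{1}{85}\right)}{171} - 24 = \frac{6 \left(- \frac{1}{85}\right)}{171} - 24 = \frac{1}{171} \left(- \frac{6}{85}\right) - 24 = - \frac{2}{4845} - 24 = - \frac{116282}{4845}$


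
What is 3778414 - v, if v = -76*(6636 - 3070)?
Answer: 4049430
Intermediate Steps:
v = -271016 (v = -76*3566 = -271016)
3778414 - v = 3778414 - 1*(-271016) = 3778414 + 271016 = 4049430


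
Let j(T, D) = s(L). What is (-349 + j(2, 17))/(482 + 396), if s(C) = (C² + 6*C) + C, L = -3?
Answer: -361/878 ≈ -0.41116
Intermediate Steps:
s(C) = C² + 7*C
j(T, D) = -12 (j(T, D) = -3*(7 - 3) = -3*4 = -12)
(-349 + j(2, 17))/(482 + 396) = (-349 - 12)/(482 + 396) = -361/878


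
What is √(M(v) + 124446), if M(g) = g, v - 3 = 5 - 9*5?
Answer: √124409 ≈ 352.72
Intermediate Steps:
v = -37 (v = 3 + (5 - 9*5) = 3 + (5 - 45) = 3 - 40 = -37)
√(M(v) + 124446) = √(-37 + 124446) = √124409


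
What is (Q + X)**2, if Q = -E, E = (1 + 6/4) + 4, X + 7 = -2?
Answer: 961/4 ≈ 240.25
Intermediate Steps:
X = -9 (X = -7 - 2 = -9)
E = 13/2 (E = (1 + 6*(1/4)) + 4 = (1 + 3/2) + 4 = 5/2 + 4 = 13/2 ≈ 6.5000)
Q = -13/2 (Q = -1*13/2 = -13/2 ≈ -6.5000)
(Q + X)**2 = (-13/2 - 9)**2 = (-31/2)**2 = 961/4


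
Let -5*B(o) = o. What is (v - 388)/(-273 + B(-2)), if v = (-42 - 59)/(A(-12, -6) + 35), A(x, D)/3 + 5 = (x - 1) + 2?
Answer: 24715/17719 ≈ 1.3948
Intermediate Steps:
B(o) = -o/5
A(x, D) = -12 + 3*x (A(x, D) = -15 + 3*((x - 1) + 2) = -15 + 3*((-1 + x) + 2) = -15 + 3*(1 + x) = -15 + (3 + 3*x) = -12 + 3*x)
v = 101/13 (v = (-42 - 59)/((-12 + 3*(-12)) + 35) = -101/((-12 - 36) + 35) = -101/(-48 + 35) = -101/(-13) = -101*(-1/13) = 101/13 ≈ 7.7692)
(v - 388)/(-273 + B(-2)) = (101/13 - 388)/(-273 - ⅕*(-2)) = -4943/(13*(-273 + ⅖)) = -4943/(13*(-1363/5)) = -4943/13*(-5/1363) = 24715/17719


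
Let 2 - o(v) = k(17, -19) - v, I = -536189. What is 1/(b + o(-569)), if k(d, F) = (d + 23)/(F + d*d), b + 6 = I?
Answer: -27/14492578 ≈ -1.8630e-6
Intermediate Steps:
b = -536195 (b = -6 - 536189 = -536195)
k(d, F) = (23 + d)/(F + d**2)
o(v) = 50/27 + v (o(v) = 2 - ((23 + 17)/(-19 + 17**2) - v) = 2 - (40/(-19 + 289) - v) = 2 - (40/270 - v) = 2 - ((1/270)*40 - v) = 2 - (4/27 - v) = 2 + (-4/27 + v) = 50/27 + v)
1/(b + o(-569)) = 1/(-536195 + (50/27 - 569)) = 1/(-536195 - 15313/27) = 1/(-14492578/27) = -27/14492578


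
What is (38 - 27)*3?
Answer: 33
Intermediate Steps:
(38 - 27)*3 = 11*3 = 33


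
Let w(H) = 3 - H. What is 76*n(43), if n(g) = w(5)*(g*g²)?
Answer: -12085064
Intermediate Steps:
n(g) = -2*g³ (n(g) = (3 - 1*5)*(g*g²) = (3 - 5)*g³ = -2*g³)
76*n(43) = 76*(-2*43³) = 76*(-2*79507) = 76*(-159014) = -12085064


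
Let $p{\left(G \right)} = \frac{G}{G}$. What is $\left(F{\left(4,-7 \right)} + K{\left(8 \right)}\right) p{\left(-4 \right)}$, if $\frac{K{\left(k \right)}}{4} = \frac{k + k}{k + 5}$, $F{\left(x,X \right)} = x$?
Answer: $\frac{116}{13} \approx 8.9231$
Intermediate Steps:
$p{\left(G \right)} = 1$
$K{\left(k \right)} = \frac{8 k}{5 + k}$ ($K{\left(k \right)} = 4 \frac{k + k}{k + 5} = 4 \frac{2 k}{5 + k} = \frac{8 k}{5 + k}$)
$\left(F{\left(4,-7 \right)} + K{\left(8 \right)}\right) p{\left(-4 \right)} = \left(4 + 8 \cdot 8 \frac{1}{5 + 8}\right) 1 = \left(4 + 8 \cdot 8 \cdot \frac{1}{13}\right) 1 = \left(4 + \frac{64}{13}\right) 1 = \frac{116}{13} \cdot 1 = \frac{116}{13}$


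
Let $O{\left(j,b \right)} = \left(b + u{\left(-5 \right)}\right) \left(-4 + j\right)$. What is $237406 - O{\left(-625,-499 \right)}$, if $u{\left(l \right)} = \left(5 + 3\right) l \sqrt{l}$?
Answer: $-76465 - 25160 i \sqrt{5} \approx -76465.0 - 56260.0 i$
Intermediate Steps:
$u{\left(l \right)} = 8 l^{\frac{3}{2}}$ ($u{\left(l \right)} = 8 l \sqrt{l} = 8 l^{\frac{3}{2}}$)
$O{\left(j,b \right)} = \left(-4 + j\right) \left(b - 40 i \sqrt{5}\right)$ ($O{\left(j,b \right)} = \left(b + 8 \left(-5\right)^{\frac{3}{2}}\right) \left(-4 + j\right) = \left(b + 8 \left(- 5 i \sqrt{5}\right)\right) \left(-4 + j\right) = \left(b - 40 i \sqrt{5}\right) \left(-4 + j\right) = \left(-4 + j\right) \left(b - 40 i \sqrt{5}\right)$)
$237406 - O{\left(-625,-499 \right)} = 237406 - \left(\left(-4\right) \left(-499\right) - -311875 + 160 i \sqrt{5} - 40 i \left(-625\right) \sqrt{5}\right) = 237406 - \left(1996 + 311875 + 160 i \sqrt{5} + 25000 i \sqrt{5}\right) = 237406 - \left(313871 + 25160 i \sqrt{5}\right) = -76465 - 25160 i \sqrt{5}$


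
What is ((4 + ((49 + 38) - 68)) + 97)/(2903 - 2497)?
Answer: 60/203 ≈ 0.29557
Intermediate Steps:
((4 + ((49 + 38) - 68)) + 97)/(2903 - 2497) = ((4 + (87 - 68)) + 97)/406 = ((4 + 19) + 97)*(1/406) = (23 + 97)*(1/406) = 120*(1/406) = 60/203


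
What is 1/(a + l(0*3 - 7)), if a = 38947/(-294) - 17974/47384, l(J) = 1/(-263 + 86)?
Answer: -205480716/27299708717 ≈ -0.0075268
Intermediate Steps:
l(J) = -1/177 (l(J) = 1/(-177) = -1/177)
a = -462687251/3482724 (a = 38947*(-1/294) - 17974*1/47384 = -38947/294 - 8987/23692 = -462687251/3482724 ≈ -132.85)
1/(a + l(0*3 - 7)) = 1/(-462687251/3482724 - 1/177) = 1/(-27299708717/205480716) = -205480716/27299708717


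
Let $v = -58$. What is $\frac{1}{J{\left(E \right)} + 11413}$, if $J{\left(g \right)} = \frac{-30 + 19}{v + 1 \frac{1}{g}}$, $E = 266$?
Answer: $\frac{15427}{176071277} \approx 8.7618 \cdot 10^{-5}$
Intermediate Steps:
$J{\left(g \right)} = - \frac{11}{-58 + \frac{1}{g}}$ ($J{\left(g \right)} = \frac{-30 + 19}{-58 + 1 \frac{1}{g}} = - \frac{11}{-58 + \frac{1}{g}}$)
$\frac{1}{J{\left(E \right)} + 11413} = \frac{1}{11 \cdot 266 \frac{1}{-1 + 58 \cdot 266} + 11413} = \frac{1}{11 \cdot 266 \frac{1}{-1 + 15428} + 11413} = \frac{1}{11 \cdot 266 \cdot \frac{1}{15427} + 11413} = \frac{1}{\frac{2926}{15427} + 11413} = \frac{1}{\frac{176071277}{15427}} = \frac{15427}{176071277}$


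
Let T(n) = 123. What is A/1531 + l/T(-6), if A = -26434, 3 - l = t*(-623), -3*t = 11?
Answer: -20232310/564939 ≈ -35.813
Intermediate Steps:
t = -11/3 (t = -⅓*11 = -11/3 ≈ -3.6667)
l = -6844/3 (l = 3 - (-11)*(-623)/3 = 3 - 1*6853/3 = 3 - 6853/3 = -6844/3 ≈ -2281.3)
A/1531 + l/T(-6) = -26434/1531 - 6844/3/123 = -26434*1/1531 - 6844/3*1/123 = -26434/1531 - 6844/369 = -20232310/564939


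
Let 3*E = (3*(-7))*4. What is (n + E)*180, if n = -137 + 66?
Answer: -17820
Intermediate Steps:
n = -71
E = -28 (E = ((3*(-7))*4)/3 = (-21*4)/3 = (1/3)*(-84) = -28)
(n + E)*180 = (-71 - 28)*180 = -99*180 = -17820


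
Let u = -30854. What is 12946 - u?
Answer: 43800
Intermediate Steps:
12946 - u = 12946 - 1*(-30854) = 12946 + 30854 = 43800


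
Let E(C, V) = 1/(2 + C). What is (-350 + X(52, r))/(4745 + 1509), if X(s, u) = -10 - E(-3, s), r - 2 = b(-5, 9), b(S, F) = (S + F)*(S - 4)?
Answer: -359/6254 ≈ -0.057403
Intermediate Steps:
b(S, F) = (-4 + S)*(F + S) (b(S, F) = (F + S)*(-4 + S) = (-4 + S)*(F + S))
r = -34 (r = 2 + ((-5)² - 4*9 - 4*(-5) + 9*(-5)) = 2 + (25 - 36 + 20 - 45) = 2 - 36 = -34)
X(s, u) = -9 (X(s, u) = -10 - 1/(2 - 3) = -10 - 1/(-1) = -10 - 1*(-1) = -10 + 1 = -9)
(-350 + X(52, r))/(4745 + 1509) = (-350 - 9)/(4745 + 1509) = -359/6254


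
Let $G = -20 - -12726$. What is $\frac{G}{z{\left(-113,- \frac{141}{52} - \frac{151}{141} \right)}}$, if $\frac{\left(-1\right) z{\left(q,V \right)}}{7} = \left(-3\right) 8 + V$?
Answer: $\frac{93160392}{1425907} \approx 65.334$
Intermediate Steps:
$z{\left(q,V \right)} = 168 - 7 V$ ($z{\left(q,V \right)} = - 7 \left(\left(-3\right) 8 + V\right) = - 7 \left(-24 + V\right) = 168 - 7 V$)
$G = 12706$ ($G = -20 + 12726 = 12706$)
$\frac{G}{z{\left(-113,- \frac{141}{52} - \frac{151}{141} \right)}} = \frac{12706}{168 - 7 \left(- \frac{141}{52} - \frac{151}{141}\right)} = \frac{12706}{168 - - \frac{194131}{7332}} = \frac{12706}{168 + \frac{194131}{7332}} = \frac{12706}{\frac{1425907}{7332}} = 12706 \cdot \frac{7332}{1425907} = \frac{93160392}{1425907}$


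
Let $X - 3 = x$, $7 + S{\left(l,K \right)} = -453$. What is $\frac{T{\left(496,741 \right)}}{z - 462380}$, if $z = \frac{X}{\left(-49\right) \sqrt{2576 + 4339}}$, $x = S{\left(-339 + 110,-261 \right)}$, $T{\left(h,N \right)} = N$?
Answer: $- \frac{5688550175735700}{3549624602235517151} - \frac{16593213 \sqrt{6915}}{3549624602235517151} \approx -0.0016026$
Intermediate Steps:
$S{\left(l,K \right)} = -460$ ($S{\left(l,K \right)} = -7 - 453 = -460$)
$x = -460$
$X = -457$ ($X = 3 - 460 = -457$)
$z = \frac{457 \sqrt{6915}}{338835}$ ($z = - \frac{457}{\left(-49\right) \sqrt{2576 + 4339}} = - \frac{457}{\left(-49\right) \sqrt{6915}} = - 457 \left(- \frac{\sqrt{6915}}{338835}\right) = \frac{457 \sqrt{6915}}{338835} \approx 0.11216$)
$\frac{T{\left(496,741 \right)}}{z - 462380} = \frac{741}{\frac{457 \sqrt{6915}}{338835} - 462380} = \frac{741}{-462380 + \frac{457 \sqrt{6915}}{338835}}$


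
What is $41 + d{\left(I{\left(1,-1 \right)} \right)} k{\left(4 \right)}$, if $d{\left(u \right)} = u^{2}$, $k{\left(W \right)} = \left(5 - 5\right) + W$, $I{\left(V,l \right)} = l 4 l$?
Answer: $105$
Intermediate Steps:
$I{\left(V,l \right)} = 4 l^{2}$ ($I{\left(V,l \right)} = 4 l l = 4 l^{2}$)
$k{\left(W \right)} = W$ ($k{\left(W \right)} = 0 + W = W$)
$41 + d{\left(I{\left(1,-1 \right)} \right)} k{\left(4 \right)} = 41 + \left(4 \left(-1\right)^{2}\right)^{2} \cdot 4 = 41 + \left(4 \cdot 1\right)^{2} \cdot 4 = 41 + 4^{2} \cdot 4 = 41 + 16 \cdot 4 = 41 + 64 = 105$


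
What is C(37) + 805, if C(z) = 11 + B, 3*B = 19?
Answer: 2467/3 ≈ 822.33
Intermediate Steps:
B = 19/3 (B = (⅓)*19 = 19/3 ≈ 6.3333)
C(z) = 52/3 (C(z) = 11 + 19/3 = 52/3)
C(37) + 805 = 52/3 + 805 = 2467/3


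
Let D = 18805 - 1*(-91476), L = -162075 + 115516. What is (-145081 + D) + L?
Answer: -81359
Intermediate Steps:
L = -46559
D = 110281 (D = 18805 + 91476 = 110281)
(-145081 + D) + L = (-145081 + 110281) - 46559 = -34800 - 46559 = -81359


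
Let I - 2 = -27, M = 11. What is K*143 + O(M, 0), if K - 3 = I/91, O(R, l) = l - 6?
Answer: 2686/7 ≈ 383.71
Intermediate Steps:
O(R, l) = -6 + l
I = -25 (I = 2 - 27 = -25)
K = 248/91 (K = 3 - 25/91 = 248/91 ≈ 2.7253)
K*143 + O(M, 0) = (248/91)*143 + (-6 + 0) = 2728/7 - 6 = 2686/7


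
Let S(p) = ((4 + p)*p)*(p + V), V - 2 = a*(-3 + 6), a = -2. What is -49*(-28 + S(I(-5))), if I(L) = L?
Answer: 3577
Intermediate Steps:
V = -4 (V = 2 - 2*(-3 + 6) = 2 - 2*3 = 2 - 6 = -4)
S(p) = p*(-4 + p)*(4 + p) (S(p) = ((4 + p)*p)*(p - 4) = (p*(4 + p))*(-4 + p) = p*(-4 + p)*(4 + p))
-49*(-28 + S(I(-5))) = -49*(-28 - 5*(-16 + (-5)²)) = -49*(-28 - 5*(-16 + 25)) = -49*(-28 - 5*9) = -49*(-28 - 45) = -49*(-73) = 3577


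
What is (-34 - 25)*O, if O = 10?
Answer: -590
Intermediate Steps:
(-34 - 25)*O = (-34 - 25)*10 = -59*10 = -590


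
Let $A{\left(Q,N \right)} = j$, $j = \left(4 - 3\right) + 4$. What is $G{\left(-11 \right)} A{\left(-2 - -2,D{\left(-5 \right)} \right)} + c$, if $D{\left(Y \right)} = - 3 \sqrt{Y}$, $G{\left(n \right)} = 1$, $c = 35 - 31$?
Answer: $9$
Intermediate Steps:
$c = 4$
$j = 5$ ($j = 1 + 4 = 5$)
$A{\left(Q,N \right)} = 5$
$G{\left(-11 \right)} A{\left(-2 - -2,D{\left(-5 \right)} \right)} + c = 1 \cdot 5 + 4 = 5 + 4 = 9$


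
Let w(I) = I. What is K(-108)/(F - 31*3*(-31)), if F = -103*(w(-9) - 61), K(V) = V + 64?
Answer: -44/10093 ≈ -0.0043595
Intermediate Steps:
K(V) = 64 + V
F = 7210 (F = -103*(-9 - 61) = -103*(-70) = 7210)
K(-108)/(F - 31*3*(-31)) = (64 - 108)/(7210 - 31*3*(-31)) = -44/(7210 - 93*(-31)) = -44/(7210 - 1*(-2883)) = -44/(7210 + 2883) = -44/10093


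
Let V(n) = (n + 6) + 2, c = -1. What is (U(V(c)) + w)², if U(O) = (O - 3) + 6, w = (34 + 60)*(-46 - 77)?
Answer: 133448704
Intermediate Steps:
V(n) = 8 + n (V(n) = (6 + n) + 2 = 8 + n)
w = -11562 (w = 94*(-123) = -11562)
U(O) = 3 + O (U(O) = (-3 + O) + 6 = 3 + O)
(U(V(c)) + w)² = ((3 + (8 - 1)) - 11562)² = ((3 + 7) - 11562)² = (10 - 11562)² = (-11552)² = 133448704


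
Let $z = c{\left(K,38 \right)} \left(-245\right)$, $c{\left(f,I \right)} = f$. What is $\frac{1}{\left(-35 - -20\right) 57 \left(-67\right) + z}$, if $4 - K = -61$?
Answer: $\frac{1}{41360} \approx 2.4178 \cdot 10^{-5}$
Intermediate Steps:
$K = 65$ ($K = 4 - -61 = 4 + 61 = 65$)
$z = -15925$ ($z = 65 \left(-245\right) = -15925$)
$\frac{1}{\left(-35 - -20\right) 57 \left(-67\right) + z} = \frac{1}{\left(-35 - -20\right) 57 \left(-67\right) - 15925} = \frac{1}{\left(-35 + 20\right) 57 \left(-67\right) - 15925} = \frac{1}{\left(-15\right) 57 \left(-67\right) - 15925} = \frac{1}{\left(-855\right) \left(-67\right) - 15925} = \frac{1}{57285 - 15925} = \frac{1}{41360}$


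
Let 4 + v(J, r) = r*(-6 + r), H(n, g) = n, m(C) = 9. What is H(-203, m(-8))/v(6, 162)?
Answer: -203/25268 ≈ -0.0080339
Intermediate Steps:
v(J, r) = -4 + r*(-6 + r)
H(-203, m(-8))/v(6, 162) = -203/(-4 + 162**2 - 6*162) = -203/(-4 + 26244 - 972) = -203/25268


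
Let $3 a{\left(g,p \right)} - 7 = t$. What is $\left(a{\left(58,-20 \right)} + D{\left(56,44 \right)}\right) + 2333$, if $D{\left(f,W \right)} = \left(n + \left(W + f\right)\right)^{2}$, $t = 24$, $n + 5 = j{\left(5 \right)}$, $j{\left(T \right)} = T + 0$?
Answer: $\frac{37030}{3} \approx 12343.0$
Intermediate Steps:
$j{\left(T \right)} = T$
$n = 0$ ($n = -5 + 5 = 0$)
$a{\left(g,p \right)} = \frac{31}{3}$ ($a{\left(g,p \right)} = \frac{7}{3} + \frac{1}{3} \cdot 24 = \frac{7}{3} + 8 = \frac{31}{3}$)
$D{\left(f,W \right)} = \left(W + f\right)^{2}$ ($D{\left(f,W \right)} = \left(0 + \left(W + f\right)\right)^{2} = \left(W + f\right)^{2}$)
$\left(a{\left(58,-20 \right)} + D{\left(56,44 \right)}\right) + 2333 = \left(\frac{31}{3} + \left(44 + 56\right)^{2}\right) + 2333 = \left(\frac{31}{3} + 100^{2}\right) + 2333 = \left(\frac{31}{3} + 10000\right) + 2333 = \frac{30031}{3} + 2333 = \frac{37030}{3}$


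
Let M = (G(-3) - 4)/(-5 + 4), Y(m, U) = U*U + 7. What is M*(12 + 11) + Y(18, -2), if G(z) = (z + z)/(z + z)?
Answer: 80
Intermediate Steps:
G(z) = 1 (G(z) = (2*z)/((2*z)) = (2*z)*(1/(2*z)) = 1)
Y(m, U) = 7 + U² (Y(m, U) = U² + 7 = 7 + U²)
M = 3 (M = (1 - 4)/(-5 + 4) = -3/(-1) = -3*(-1) = 3)
M*(12 + 11) + Y(18, -2) = 3*(12 + 11) + (7 + (-2)²) = 3*23 + (7 + 4) = 69 + 11 = 80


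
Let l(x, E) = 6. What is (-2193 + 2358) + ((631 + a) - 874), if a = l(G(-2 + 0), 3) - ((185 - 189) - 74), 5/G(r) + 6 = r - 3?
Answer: 6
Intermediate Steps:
G(r) = 5/(-9 + r) (G(r) = 5/(-6 + (r - 3)) = 5/(-6 + (-3 + r)) = 5/(-9 + r))
a = 84 (a = 6 - ((185 - 189) - 74) = 6 - (-4 - 74) = 6 - 1*(-78) = 6 + 78 = 84)
(-2193 + 2358) + ((631 + a) - 874) = (-2193 + 2358) + ((631 + 84) - 874) = 165 + (715 - 874) = 165 - 159 = 6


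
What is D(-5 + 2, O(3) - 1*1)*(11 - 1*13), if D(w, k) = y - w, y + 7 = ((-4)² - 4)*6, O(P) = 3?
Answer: -136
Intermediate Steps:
y = 65 (y = -7 + ((-4)² - 4)*6 = -7 + (16 - 4)*6 = -7 + 12*6 = -7 + 72 = 65)
D(w, k) = 65 - w
D(-5 + 2, O(3) - 1*1)*(11 - 1*13) = (65 - (-5 + 2))*(11 - 1*13) = (65 - 1*(-3))*(11 - 13) = (65 + 3)*(-2) = 68*(-2) = -136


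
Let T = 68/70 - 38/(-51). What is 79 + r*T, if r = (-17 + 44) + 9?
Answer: 83773/595 ≈ 140.79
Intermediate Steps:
T = 3064/1785 (T = 68*(1/70) - 38*(-1/51) = 34/35 + 38/51 = 3064/1785 ≈ 1.7165)
r = 36 (r = 27 + 9 = 36)
79 + r*T = 79 + 36*(3064/1785) = 79 + 36768/595 = 83773/595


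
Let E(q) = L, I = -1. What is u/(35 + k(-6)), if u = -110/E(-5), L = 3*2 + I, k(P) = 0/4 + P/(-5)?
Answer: -110/181 ≈ -0.60773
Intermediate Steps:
k(P) = -P/5 (k(P) = 0*(¼) + P*(-⅕) = 0 - P/5 = -P/5)
L = 5 (L = 3*2 - 1 = 6 - 1 = 5)
E(q) = 5
u = -22 (u = -110/5 = -110*⅕ = -22)
u/(35 + k(-6)) = -22/(35 - ⅕*(-6)) = -22/(35 + 6/5) = -22/(181/5) = (5/181)*(-22) = -110/181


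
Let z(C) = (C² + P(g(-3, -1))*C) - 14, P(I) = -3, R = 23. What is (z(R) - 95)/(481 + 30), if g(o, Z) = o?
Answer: 351/511 ≈ 0.68689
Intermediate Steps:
z(C) = -14 + C² - 3*C (z(C) = (C² - 3*C) - 14 = -14 + C² - 3*C)
(z(R) - 95)/(481 + 30) = ((-14 + 23² - 3*23) - 95)/(481 + 30) = ((-14 + 529 - 69) - 95)/511 = (446 - 95)*(1/511) = 351*(1/511) = 351/511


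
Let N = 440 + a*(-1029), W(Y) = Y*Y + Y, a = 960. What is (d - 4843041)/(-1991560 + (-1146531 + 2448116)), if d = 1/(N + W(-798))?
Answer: 340363109831/48490615030 ≈ 7.0192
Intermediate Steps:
W(Y) = Y + Y² (W(Y) = Y² + Y = Y + Y²)
N = -987400 (N = 440 + 960*(-1029) = 440 - 987840 = -987400)
d = -1/351394 (d = 1/(-987400 - 798*(1 - 798)) = 1/(-987400 - 798*(-797)) = 1/(-987400 + 636006) = 1/(-351394) = -1/351394 ≈ -2.8458e-6)
(d - 4843041)/(-1991560 + (-1146531 + 2448116)) = (-1/351394 - 4843041)/(-1991560 + (-1146531 + 2448116)) = -1701815549155/(351394*(-1991560 + 1301585)) = -1701815549155/351394/(-689975) = -1701815549155/351394*(-1/689975) = 340363109831/48490615030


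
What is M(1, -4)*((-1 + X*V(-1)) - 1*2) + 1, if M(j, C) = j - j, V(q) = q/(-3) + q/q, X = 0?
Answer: 1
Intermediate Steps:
V(q) = 1 - q/3 (V(q) = q*(-⅓) + 1 = -q/3 + 1 = 1 - q/3)
M(j, C) = 0
M(1, -4)*((-1 + X*V(-1)) - 1*2) + 1 = 0*((-1 + 0*(1 - ⅓*(-1))) - 1*2) + 1 = 0*((-1 + 0*(1 + ⅓)) - 2) + 1 = 0*((-1 + 0*(4/3)) - 2) + 1 = 0*((-1 + 0) - 2) + 1 = 0*(-1 - 2) + 1 = 0*(-3) + 1 = 0 + 1 = 1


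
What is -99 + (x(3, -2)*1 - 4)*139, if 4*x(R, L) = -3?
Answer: -3037/4 ≈ -759.25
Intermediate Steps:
x(R, L) = -3/4 (x(R, L) = (1/4)*(-3) = -3/4)
-99 + (x(3, -2)*1 - 4)*139 = -99 + (-3/4*1 - 4)*139 = -99 + (-3/4 - 4)*139 = -99 - 19/4*139 = -99 - 2641/4 = -3037/4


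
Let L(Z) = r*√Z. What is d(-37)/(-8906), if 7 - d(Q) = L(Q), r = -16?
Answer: -7/8906 - 8*I*√37/4453 ≈ -0.00078599 - 0.010928*I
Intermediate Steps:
L(Z) = -16*√Z
d(Q) = 7 + 16*√Q (d(Q) = 7 - (-16)*√Q = 7 + 16*√Q)
d(-37)/(-8906) = (7 + 16*√(-37))/(-8906) = (7 + 16*(I*√37))*(-1/8906) = (7 + 16*I*√37)*(-1/8906) = -7/8906 - 8*I*√37/4453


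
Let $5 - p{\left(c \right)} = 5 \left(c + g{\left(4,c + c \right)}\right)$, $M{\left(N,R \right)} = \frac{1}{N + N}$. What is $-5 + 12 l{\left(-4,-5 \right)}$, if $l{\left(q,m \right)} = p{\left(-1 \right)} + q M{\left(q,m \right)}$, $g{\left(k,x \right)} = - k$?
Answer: $361$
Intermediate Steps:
$M{\left(N,R \right)} = \frac{1}{2 N}$
$p{\left(c \right)} = 25 - 5 c$ ($p{\left(c \right)} = 5 - 5 \left(c - 4\right) = 5 - 5 \left(-4 + c\right) = 5 - \left(-20 + 5 c\right) = 25 - 5 c$)
$l{\left(q,m \right)} = \frac{61}{2}$ ($l{\left(q,m \right)} = \left(25 - -5\right) + q \frac{1}{2 q} = \left(25 + 5\right) + \frac{1}{2} = 30 + \frac{1}{2} = \frac{61}{2}$)
$-5 + 12 l{\left(-4,-5 \right)} = -5 + 12 \cdot \frac{61}{2} = -5 + 366 = 361$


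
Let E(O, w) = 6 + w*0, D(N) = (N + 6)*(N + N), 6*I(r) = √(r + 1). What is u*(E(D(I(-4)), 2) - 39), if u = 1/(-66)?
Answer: ½ ≈ 0.50000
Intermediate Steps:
I(r) = √(1 + r)/6 (I(r) = √(r + 1)/6 = √(1 + r)/6)
D(N) = 2*N*(6 + N) (D(N) = (6 + N)*(2*N) = 2*N*(6 + N))
E(O, w) = 6 (E(O, w) = 6 + 0 = 6)
u = -1/66 ≈ -0.015152
u*(E(D(I(-4)), 2) - 39) = -(6 - 39)/66 = -1/66*(-33) = ½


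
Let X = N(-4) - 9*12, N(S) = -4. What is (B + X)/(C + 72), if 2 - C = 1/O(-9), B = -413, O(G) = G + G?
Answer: -9450/1333 ≈ -7.0893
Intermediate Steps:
O(G) = 2*G
X = -112 (X = -4 - 9*12 = -4 - 108 = -112)
C = 37/18 (C = 2 - 1/(2*(-9)) = 2 - 1/(-18) = 2 - 1*(-1/18) = 2 + 1/18 = 37/18 ≈ 2.0556)
(B + X)/(C + 72) = (-413 - 112)/(37/18 + 72) = -525/1333/18 = -525*18/1333 = -9450/1333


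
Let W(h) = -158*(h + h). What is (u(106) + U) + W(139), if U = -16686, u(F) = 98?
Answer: -60512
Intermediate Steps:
W(h) = -316*h
(u(106) + U) + W(139) = (98 - 16686) - 316*139 = -16588 - 43924 = -60512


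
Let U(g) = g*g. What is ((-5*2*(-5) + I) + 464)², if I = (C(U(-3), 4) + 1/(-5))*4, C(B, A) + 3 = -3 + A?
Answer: 6380676/25 ≈ 2.5523e+5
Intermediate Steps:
U(g) = g²
C(B, A) = -6 + A (C(B, A) = -3 + (-3 + A) = -6 + A)
I = -44/5 (I = ((-6 + 4) + 1/(-5))*4 = (-2 - ⅕)*4 = -11/5*4 = -44/5 ≈ -8.8000)
((-5*2*(-5) + I) + 464)² = ((-5*2*(-5) - 44/5) + 464)² = ((-10*(-5) - 44/5) + 464)² = ((50 - 44/5) + 464)² = (206/5 + 464)² = (2526/5)² = 6380676/25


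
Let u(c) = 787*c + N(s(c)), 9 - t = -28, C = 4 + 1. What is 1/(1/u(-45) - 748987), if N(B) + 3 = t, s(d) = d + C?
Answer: -35381/26499909048 ≈ -1.3351e-6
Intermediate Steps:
C = 5
s(d) = 5 + d (s(d) = d + 5 = 5 + d)
t = 37 (t = 9 - 1*(-28) = 9 + 28 = 37)
N(B) = 34 (N(B) = -3 + 37 = 34)
u(c) = 34 + 787*c (u(c) = 787*c + 34 = 34 + 787*c)
1/(1/u(-45) - 748987) = 1/(1/(34 + 787*(-45)) - 748987) = 1/(1/(34 - 35415) - 748987) = 1/(1/(-35381) - 748987) = 1/(-1/35381 - 748987) = 1/(-26499909048/35381) = -35381/26499909048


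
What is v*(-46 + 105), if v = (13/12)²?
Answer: 9971/144 ≈ 69.243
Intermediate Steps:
v = 169/144 (v = (13*(1/12))² = (13/12)² = 169/144 ≈ 1.1736)
v*(-46 + 105) = 169*(-46 + 105)/144 = (169/144)*59 = 9971/144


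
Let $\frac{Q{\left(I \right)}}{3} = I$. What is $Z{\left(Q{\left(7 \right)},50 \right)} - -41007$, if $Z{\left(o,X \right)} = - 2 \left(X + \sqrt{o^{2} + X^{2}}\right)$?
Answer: $40907 - 2 \sqrt{2941} \approx 40799.0$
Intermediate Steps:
$Q{\left(I \right)} = 3 I$
$Z{\left(o,X \right)} = - 2 X - 2 \sqrt{X^{2} + o^{2}}$ ($Z{\left(o,X \right)} = - 2 \left(X + \sqrt{X^{2} + o^{2}}\right) = - 2 X - 2 \sqrt{X^{2} + o^{2}}$)
$Z{\left(Q{\left(7 \right)},50 \right)} - -41007 = \left(\left(-2\right) 50 - 2 \sqrt{50^{2} + \left(3 \cdot 7\right)^{2}}\right) - -41007 = \left(-100 - 2 \sqrt{2500 + 21^{2}}\right) + 41007 = \left(-100 - 2 \sqrt{2500 + 441}\right) + 41007 = \left(-100 - 2 \sqrt{2941}\right) + 41007 = 40907 - 2 \sqrt{2941}$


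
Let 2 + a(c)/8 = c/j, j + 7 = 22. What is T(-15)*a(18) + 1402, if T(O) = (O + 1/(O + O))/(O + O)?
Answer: 1573642/1125 ≈ 1398.8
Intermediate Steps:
j = 15 (j = -7 + 22 = 15)
T(O) = (O + 1/(2*O))/(2*O) (T(O) = (O + 1/(2*O))/((2*O)) = (O + 1/(2*O))*(1/(2*O)) = (O + 1/(2*O))/(2*O))
a(c) = -16 + 8*c/15 (a(c) = -16 + 8*(c/15) = -16 + 8*c/15)
T(-15)*a(18) + 1402 = (½ + (¼)/(-15)²)*(-16 + (8/15)*18) + 1402 = (½ + (¼)*(1/225))*(-16 + 48/5) + 1402 = (½ + 1/900)*(-32/5) + 1402 = (451/900)*(-32/5) + 1402 = -3608/1125 + 1402 = 1573642/1125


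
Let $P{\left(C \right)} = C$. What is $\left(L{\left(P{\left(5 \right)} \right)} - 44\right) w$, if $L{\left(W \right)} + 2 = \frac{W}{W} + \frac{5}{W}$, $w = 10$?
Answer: $-440$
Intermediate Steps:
$L{\left(W \right)} = -1 + \frac{5}{W}$ ($L{\left(W \right)} = -2 + \left(\frac{W}{W} + \frac{5}{W}\right) = -2 + \left(1 + \frac{5}{W}\right) = -1 + \frac{5}{W}$)
$\left(L{\left(P{\left(5 \right)} \right)} - 44\right) w = \left(\frac{5 - 5}{5} - 44\right) 10 = \left(\frac{1}{5} \cdot 0 - 44\right) 10 = \left(0 - 44\right) 10 = \left(-44\right) 10 = -440$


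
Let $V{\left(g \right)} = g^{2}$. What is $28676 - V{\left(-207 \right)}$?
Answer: $-14173$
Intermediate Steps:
$28676 - V{\left(-207 \right)} = 28676 - \left(-207\right)^{2} = 28676 - 42849 = -14173$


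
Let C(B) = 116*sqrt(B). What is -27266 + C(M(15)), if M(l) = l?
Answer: -27266 + 116*sqrt(15) ≈ -26817.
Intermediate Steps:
-27266 + C(M(15)) = -27266 + 116*sqrt(15)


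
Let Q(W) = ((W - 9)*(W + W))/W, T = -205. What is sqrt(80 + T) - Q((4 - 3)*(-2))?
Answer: 22 + 5*I*sqrt(5) ≈ 22.0 + 11.18*I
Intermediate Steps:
Q(W) = -18 + 2*W (Q(W) = ((-9 + W)*(2*W))/W = (2*W*(-9 + W))/W = -18 + 2*W)
sqrt(80 + T) - Q((4 - 3)*(-2)) = sqrt(80 - 205) - (-18 + 2*((4 - 3)*(-2))) = sqrt(-125) - (-18 + 2*(1*(-2))) = 5*I*sqrt(5) - (-18 + 2*(-2)) = 5*I*sqrt(5) - (-18 - 4) = 5*I*sqrt(5) - 1*(-22) = 5*I*sqrt(5) + 22 = 22 + 5*I*sqrt(5)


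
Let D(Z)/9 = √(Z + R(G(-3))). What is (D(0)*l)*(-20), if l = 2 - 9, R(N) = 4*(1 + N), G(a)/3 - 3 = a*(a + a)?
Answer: 20160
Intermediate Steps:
G(a) = 9 + 6*a² (G(a) = 9 + 3*(a*(a + a)) = 9 + 3*(a*(2*a)) = 9 + 3*(2*a²) = 9 + 6*a²)
R(N) = 4 + 4*N
l = -7
D(Z) = 9*√(256 + Z) (D(Z) = 9*√(Z + (4 + 4*(9 + 6*(-3)²))) = 9*√(Z + (4 + 4*(9 + 6*9))) = 9*√(Z + (4 + 4*(9 + 54))) = 9*√(Z + (4 + 4*63)) = 9*√(Z + (4 + 252)) = 9*√(Z + 256) = 9*√(256 + Z))
(D(0)*l)*(-20) = ((9*√(256 + 0))*(-7))*(-20) = ((9*√256)*(-7))*(-20) = ((9*16)*(-7))*(-20) = (144*(-7))*(-20) = -1008*(-20) = 20160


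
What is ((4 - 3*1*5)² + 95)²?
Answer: 46656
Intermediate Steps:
((4 - 3*1*5)² + 95)² = ((4 - 3*5)² + 95)² = ((4 - 15)² + 95)² = ((-11)² + 95)² = (121 + 95)² = 216² = 46656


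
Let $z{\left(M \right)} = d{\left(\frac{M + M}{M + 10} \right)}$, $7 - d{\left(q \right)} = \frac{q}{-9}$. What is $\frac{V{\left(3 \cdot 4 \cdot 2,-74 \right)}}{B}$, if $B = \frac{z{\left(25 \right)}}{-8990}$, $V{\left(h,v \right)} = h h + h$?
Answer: $- \frac{339822000}{451} \approx -7.5349 \cdot 10^{5}$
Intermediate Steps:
$V{\left(h,v \right)} = h + h^{2}$ ($V{\left(h,v \right)} = h^{2} + h = h + h^{2}$)
$d{\left(q \right)} = 7 + \frac{q}{9}$ ($d{\left(q \right)} = 7 - \frac{q}{-9} = 7 - q \left(- \frac{1}{9}\right) = 7 - - \frac{q}{9} = 7 + \frac{q}{9}$)
$z{\left(M \right)} = 7 + \frac{2 M}{9 \left(10 + M\right)}$ ($z{\left(M \right)} = 7 + \frac{\left(M + M\right) \frac{1}{M + 10}}{9} = 7 + \frac{2 M \frac{1}{10 + M}}{9} = 7 + \frac{2 M}{9 \left(10 + M\right)}$)
$B = - \frac{451}{566370}$ ($B = \frac{\frac{5}{9} \frac{1}{10 + 25} \left(126 + 13 \cdot 25\right)}{-8990} = \frac{5 \left(126 + 325\right)}{9 \cdot 35} \left(- \frac{1}{8990}\right) = \frac{5}{9} \cdot \frac{1}{35} \cdot 451 \left(- \frac{1}{8990}\right) = \frac{451}{63} \left(- \frac{1}{8990}\right) = - \frac{451}{566370} \approx -0.0007963$)
$\frac{V{\left(3 \cdot 4 \cdot 2,-74 \right)}}{B} = \frac{3 \cdot 4 \cdot 2 \left(1 + 3 \cdot 4 \cdot 2\right)}{- \frac{451}{566370}} = 12 \cdot 2 \left(1 + 12 \cdot 2\right) \left(- \frac{566370}{451}\right) = 24 \left(1 + 24\right) \left(- \frac{566370}{451}\right) = 24 \cdot 25 \left(- \frac{566370}{451}\right) = 600 \left(- \frac{566370}{451}\right) = - \frac{339822000}{451}$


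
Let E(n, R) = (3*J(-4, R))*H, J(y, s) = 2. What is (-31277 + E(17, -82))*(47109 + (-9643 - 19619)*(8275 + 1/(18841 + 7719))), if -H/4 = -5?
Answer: 100170817799885427/13280 ≈ 7.5430e+12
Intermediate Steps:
H = 20 (H = -4*(-5) = 20)
E(n, R) = 120 (E(n, R) = (3*2)*20 = 6*20 = 120)
(-31277 + E(17, -82))*(47109 + (-9643 - 19619)*(8275 + 1/(18841 + 7719))) = (-31277 + 120)*(47109 + (-9643 - 19619)*(8275 + 1/(18841 + 7719))) = -31157*(47109 - 29262*(8275 + 1/26560)) = -31157*(47109 - 29262*219784001/26560) = -31157*(47109 - 3215659718631/13280) = -31157*(-3215034111111/13280) = 100170817799885427/13280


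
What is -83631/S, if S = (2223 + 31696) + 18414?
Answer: -83631/52333 ≈ -1.5981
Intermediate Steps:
S = 52333 (S = 33919 + 18414 = 52333)
-83631/S = -83631/52333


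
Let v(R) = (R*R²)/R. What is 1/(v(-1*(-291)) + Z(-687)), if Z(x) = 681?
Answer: 1/85362 ≈ 1.1715e-5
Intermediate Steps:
v(R) = R² (v(R) = R³/R = R²)
1/(v(-1*(-291)) + Z(-687)) = 1/((-1*(-291))² + 681) = 1/(291² + 681) = 1/(84681 + 681) = 1/85362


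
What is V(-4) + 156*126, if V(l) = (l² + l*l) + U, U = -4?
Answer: 19684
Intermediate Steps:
V(l) = -4 + 2*l² (V(l) = (l² + l*l) - 4 = (l² + l²) - 4 = 2*l² - 4 = -4 + 2*l²)
V(-4) + 156*126 = (-4 + 2*(-4)²) + 156*126 = (-4 + 2*16) + 19656 = (-4 + 32) + 19656 = 28 + 19656 = 19684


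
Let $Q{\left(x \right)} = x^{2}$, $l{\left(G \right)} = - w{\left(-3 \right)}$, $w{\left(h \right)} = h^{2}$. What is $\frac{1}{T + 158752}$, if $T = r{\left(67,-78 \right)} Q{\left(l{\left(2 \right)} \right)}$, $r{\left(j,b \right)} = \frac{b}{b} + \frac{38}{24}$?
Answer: $\frac{4}{635845} \approx 6.2908 \cdot 10^{-6}$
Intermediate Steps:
$l{\left(G \right)} = -9$ ($l{\left(G \right)} = - \left(-3\right)^{2} = \left(-1\right) 9 = -9$)
$r{\left(j,b \right)} = \frac{31}{12}$ ($r{\left(j,b \right)} = 1 + 38 \cdot \frac{1}{24} = 1 + \frac{19}{12} = \frac{31}{12}$)
$T = \frac{837}{4}$ ($T = \frac{31 \left(-9\right)^{2}}{12} = \frac{31}{12} \cdot 81 = \frac{837}{4} \approx 209.25$)
$\frac{1}{T + 158752} = \frac{1}{\frac{837}{4} + 158752} = \frac{1}{\frac{635845}{4}} = \frac{4}{635845}$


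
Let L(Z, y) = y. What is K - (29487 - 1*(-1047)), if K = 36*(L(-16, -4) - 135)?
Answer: -35538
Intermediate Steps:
K = -5004 (K = 36*(-4 - 135) = 36*(-139) = -5004)
K - (29487 - 1*(-1047)) = -5004 - (29487 - 1*(-1047)) = -5004 - (29487 + 1047) = -5004 - 1*30534 = -5004 - 30534 = -35538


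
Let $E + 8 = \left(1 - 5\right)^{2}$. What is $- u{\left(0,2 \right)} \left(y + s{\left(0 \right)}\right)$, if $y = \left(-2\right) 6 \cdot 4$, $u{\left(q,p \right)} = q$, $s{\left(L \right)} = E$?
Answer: $0$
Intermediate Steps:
$E = 8$ ($E = -8 + \left(1 - 5\right)^{2} = -8 + \left(-4\right)^{2} = -8 + 16 = 8$)
$s{\left(L \right)} = 8$
$y = -48$ ($y = \left(-12\right) 4 = -48$)
$- u{\left(0,2 \right)} \left(y + s{\left(0 \right)}\right) = \left(-1\right) 0 \left(-48 + 8\right) = 0 \left(-40\right) = 0$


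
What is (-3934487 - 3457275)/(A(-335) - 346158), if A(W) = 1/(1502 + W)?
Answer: 8626186254/403966385 ≈ 21.354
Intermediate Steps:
(-3934487 - 3457275)/(A(-335) - 346158) = (-3934487 - 3457275)/(1/(1502 - 335) - 346158) = -7391762/(1/1167 - 346158) = -7391762/(-403966385/1167) = -7391762*(-1167/403966385) = 8626186254/403966385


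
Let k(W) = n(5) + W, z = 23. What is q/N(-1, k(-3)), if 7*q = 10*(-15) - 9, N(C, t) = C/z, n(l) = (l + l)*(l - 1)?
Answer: 3657/7 ≈ 522.43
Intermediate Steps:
n(l) = 2*l*(-1 + l) (n(l) = (2*l)*(-1 + l) = 2*l*(-1 + l))
k(W) = 40 + W (k(W) = 2*5*(-1 + 5) + W = 2*5*4 + W = 40 + W)
N(C, t) = C/23
q = -159/7 (q = (10*(-15) - 9)/7 = (-150 - 9)/7 = (1/7)*(-159) = -159/7 ≈ -22.714)
q/N(-1, k(-3)) = -159/(7*((1/23)*(-1))) = -159/(7*(-1/23)) = -159/7*(-23) = 3657/7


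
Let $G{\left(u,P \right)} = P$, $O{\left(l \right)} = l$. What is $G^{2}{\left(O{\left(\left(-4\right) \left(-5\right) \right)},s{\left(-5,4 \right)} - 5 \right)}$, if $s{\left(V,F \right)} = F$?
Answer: $1$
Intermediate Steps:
$G^{2}{\left(O{\left(\left(-4\right) \left(-5\right) \right)},s{\left(-5,4 \right)} - 5 \right)} = \left(4 - 5\right)^{2} = \left(-1\right)^{2} = 1$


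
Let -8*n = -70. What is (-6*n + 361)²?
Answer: 380689/4 ≈ 95172.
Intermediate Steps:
n = 35/4 (n = -⅛*(-70) = 35/4 ≈ 8.7500)
(-6*n + 361)² = (-6*35/4 + 361)² = (-105/2 + 361)² = (617/2)² = 380689/4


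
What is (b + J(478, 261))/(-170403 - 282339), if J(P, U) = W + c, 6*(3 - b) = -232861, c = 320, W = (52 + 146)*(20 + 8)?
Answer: -268063/2716452 ≈ -0.098681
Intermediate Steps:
W = 5544 (W = 198*28 = 5544)
b = 232879/6 (b = 3 - ⅙*(-232861) = 3 + 232861/6 = 232879/6 ≈ 38813.)
J(P, U) = 5864 (J(P, U) = 5544 + 320 = 5864)
(b + J(478, 261))/(-170403 - 282339) = (232879/6 + 5864)/(-170403 - 282339) = (268063/6)/(-452742) = (268063/6)*(-1/452742) = -268063/2716452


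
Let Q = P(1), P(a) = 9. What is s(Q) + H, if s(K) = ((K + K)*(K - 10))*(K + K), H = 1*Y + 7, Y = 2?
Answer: -315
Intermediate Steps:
H = 9 (H = 1*2 + 7 = 2 + 7 = 9)
Q = 9
s(K) = 4*K²*(-10 + K) (s(K) = ((2*K)*(-10 + K))*(2*K) = (2*K*(-10 + K))*(2*K) = 4*K²*(-10 + K))
s(Q) + H = 4*9²*(-10 + 9) + 9 = 4*81*(-1) + 9 = -324 + 9 = -315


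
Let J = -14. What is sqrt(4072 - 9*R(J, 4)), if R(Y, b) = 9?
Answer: sqrt(3991) ≈ 63.174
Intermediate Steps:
sqrt(4072 - 9*R(J, 4)) = sqrt(4072 - 9*9) = sqrt(4072 - 81) = sqrt(3991)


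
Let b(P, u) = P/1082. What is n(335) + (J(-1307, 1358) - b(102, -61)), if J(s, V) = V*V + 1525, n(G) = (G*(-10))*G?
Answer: 391380448/541 ≈ 7.2344e+5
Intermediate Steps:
b(P, u) = P/1082 (b(P, u) = P*(1/1082) = P/1082)
n(G) = -10*G**2 (n(G) = (-10*G)*G = -10*G**2)
J(s, V) = 1525 + V**2 (J(s, V) = V**2 + 1525 = 1525 + V**2)
n(335) + (J(-1307, 1358) - b(102, -61)) = -10*335**2 + ((1525 + 1358**2) - 102/1082) = -10*112225 + ((1525 + 1844164) - 1*51/541) = -1122250 + (1845689 - 51/541) = -1122250 + 998517698/541 = 391380448/541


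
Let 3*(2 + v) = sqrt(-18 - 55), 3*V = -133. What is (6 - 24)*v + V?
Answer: -25/3 - 6*I*sqrt(73) ≈ -8.3333 - 51.264*I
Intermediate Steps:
V = -133/3 (V = (1/3)*(-133) = -133/3 ≈ -44.333)
v = -2 + I*sqrt(73)/3 (v = -2 + sqrt(-18 - 55)/3 = -2 + sqrt(-73)/3 = -2 + (I*sqrt(73))/3 = -2 + I*sqrt(73)/3 ≈ -2.0 + 2.848*I)
(6 - 24)*v + V = (6 - 24)*(-2 + I*sqrt(73)/3) - 133/3 = -18*(-2 + I*sqrt(73)/3) - 133/3 = (36 - 6*I*sqrt(73)) - 133/3 = -25/3 - 6*I*sqrt(73)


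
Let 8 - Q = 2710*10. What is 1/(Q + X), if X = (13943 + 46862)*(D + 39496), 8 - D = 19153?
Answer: 1/1237415463 ≈ 8.0814e-10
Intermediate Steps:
D = -19145 (D = 8 - 1*19153 = 8 - 19153 = -19145)
Q = -27092 (Q = 8 - 2710*10 = 8 - 1*27100 = 8 - 27100 = -27092)
X = 1237442555 (X = (13943 + 46862)*(-19145 + 39496) = 60805*20351 = 1237442555)
1/(Q + X) = 1/(-27092 + 1237442555) = 1/1237415463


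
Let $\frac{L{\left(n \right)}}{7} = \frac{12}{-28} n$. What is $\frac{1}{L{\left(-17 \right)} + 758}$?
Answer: $\frac{1}{809} \approx 0.0012361$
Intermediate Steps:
$L{\left(n \right)} = - 3 n$ ($L{\left(n \right)} = 7 \frac{12}{-28} n = 7 \cdot 12 \left(- \frac{1}{28}\right) n = 7 \left(- \frac{3 n}{7}\right) = - 3 n$)
$\frac{1}{L{\left(-17 \right)} + 758} = \frac{1}{\left(-3\right) \left(-17\right) + 758} = \frac{1}{51 + 758} = \frac{1}{809}$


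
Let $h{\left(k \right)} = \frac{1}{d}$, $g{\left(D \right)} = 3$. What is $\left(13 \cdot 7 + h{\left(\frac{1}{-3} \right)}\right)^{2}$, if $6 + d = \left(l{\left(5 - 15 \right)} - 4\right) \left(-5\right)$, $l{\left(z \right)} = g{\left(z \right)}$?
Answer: $8100$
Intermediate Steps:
$l{\left(z \right)} = 3$
$d = -1$ ($d = -6 + \left(3 - 4\right) \left(-5\right) = -6 - -5 = -6 + 5 = -1$)
$h{\left(k \right)} = -1$ ($h{\left(k \right)} = \frac{1}{-1} = -1$)
$\left(13 \cdot 7 + h{\left(\frac{1}{-3} \right)}\right)^{2} = \left(13 \cdot 7 - 1\right)^{2} = \left(91 - 1\right)^{2} = 90^{2} = 8100$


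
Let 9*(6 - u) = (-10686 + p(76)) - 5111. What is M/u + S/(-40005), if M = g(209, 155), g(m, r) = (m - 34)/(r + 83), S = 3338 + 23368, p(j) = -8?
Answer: -4797011437/7190312010 ≈ -0.66715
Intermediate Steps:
S = 26706
g(m, r) = (-34 + m)/(83 + r)
M = 25/34 (M = (-34 + 209)/(83 + 155) = 175/238 = (1/238)*175 = 25/34 ≈ 0.73529)
u = 15859/9 (u = 6 - ((-10686 - 8) - 5111)/9 = 6 - (-10694 - 5111)/9 = 6 - 1/9*(-15805) = 6 + 15805/9 = 15859/9 ≈ 1762.1)
M/u + S/(-40005) = 25/(34*(15859/9)) + 26706/(-40005) = (25/34)*(9/15859) + 26706*(-1/40005) = 225/539206 - 8902/13335 = -4797011437/7190312010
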